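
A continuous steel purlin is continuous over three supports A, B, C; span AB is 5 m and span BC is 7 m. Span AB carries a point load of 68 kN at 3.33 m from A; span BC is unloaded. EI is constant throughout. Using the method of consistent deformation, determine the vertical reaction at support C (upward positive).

Insert a hinge at B; M_B is the redundant, and each span becomes simply supported.
Rotations at B on the released spans (each span's end-slope, ×1/EI):
  span AB: point load 68 at a = 3.33: Pab(L + a)/(6LEI) = 105/EI
  relative rotation θ_0 = (105 + 0)/EI = 105/EI
A unit hogging moment at B produces rotation L₁/(3EI) + L₂/(3EI) = 4/EI.
Compatibility: M_B·(L₁+L₂)/(3EI) = θ_0, giving M_B = 26.25 kN·m (hogging).
Span BC, ΣM about C: R_B^{BC}·7 = 0 + 26.25, so R_B^{BC} = 3.75 kN and R_C = 0 − 3.75 = -3.75 kN.

R_C = -3.75 kN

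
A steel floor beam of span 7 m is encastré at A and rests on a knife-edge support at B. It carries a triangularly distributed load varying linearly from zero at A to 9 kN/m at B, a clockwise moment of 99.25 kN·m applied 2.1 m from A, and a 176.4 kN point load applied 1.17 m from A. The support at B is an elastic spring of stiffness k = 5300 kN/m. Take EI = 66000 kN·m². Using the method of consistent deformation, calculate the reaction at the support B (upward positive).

Remove the prop at B; the released (primary) structure is a cantilever built in at A.
Downward deflection at the released point B due to the loads:
  triangular load, peak 9 at the free end: 11w₀L⁴/(120EI) = 1981/EI
  clockwise couple 99.25 at a = 2.1: M₀a(2L − a)/(2EI) = 1240/EI
  point load 176.4 at a = 1.17: Pa²(3L − a)/(6EI) = 798.1/EI
  δ_0 = 4019/EI
Tip deflection under a unit load at B: L³/(3EI) = 114.3/EI.
With EI = 66000 kN·m²: δ_0 = 0.060894 m and δ_{BB} = 0.001732 m/kN.
Compatibility — the spring shortens by R_B/k under the reaction it provides: δ_0 − R_B·δ_{BB} = R_B/k. With 1/k = 0.000189 m/kN, R_B = δ_0 / (δ_{BB} + 1/k) = 0.060894 / (0.001732 + 0.000189) = 31.7 kN.

R_B = 31.7 kN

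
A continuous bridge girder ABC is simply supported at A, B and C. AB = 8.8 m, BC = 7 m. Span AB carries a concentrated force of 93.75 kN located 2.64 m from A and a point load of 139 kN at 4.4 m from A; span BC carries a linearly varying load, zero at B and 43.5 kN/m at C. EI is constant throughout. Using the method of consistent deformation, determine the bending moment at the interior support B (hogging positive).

Insert a hinge at B; M_B is the redundant, and each span becomes simply supported.
End slopes at the hinge B, treating each span as simply supported:
  span AB: point load 93.75 at a = 2.64: Pab(L + a)/(6LEI) = 330.3/EI
  span AB: point load 139 at a = 4.4: Pab(L + a)/(6LEI) = 672.8/EI
  span BC: triangular load, peak 43.5: 7w₀L³/(360EI) = 290.1/EI
  relative rotation θ_0 = (1003 + 290.1)/EI = 1293/EI
A unit hogging moment at B produces rotation L₁/(3EI) + L₂/(3EI) = 5.267/EI.
Slope continuity at B: θ_0 = M_B·5.267/EI, so M_B = 1293/5.267 = 245.5 kN·m (hogging).

M_B = 245.5 kN·m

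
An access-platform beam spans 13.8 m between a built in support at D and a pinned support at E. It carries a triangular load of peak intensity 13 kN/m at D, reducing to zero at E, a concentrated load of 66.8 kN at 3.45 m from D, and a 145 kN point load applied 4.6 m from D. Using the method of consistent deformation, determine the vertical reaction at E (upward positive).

Remove the prop at E; the released (primary) structure is a cantilever built in at D.
Downward deflection at the released point E due to the loads:
  triangular load, peak 13 at the fixed end: w₀L⁴/(30EI) = 15716/EI
  point load 66.8 at a = 3.45: Pa²(3L − a)/(6EI) = 5029/EI
  point load 145 at a = 4.6: Pa²(3L − a)/(6EI) = 18818/EI
  δ_0 = 39563/EI
Flexibility coefficient — unit upward force at E: δ_{EE} = L³/(3EI) = 876/EI.
The prop prevents deflection at E: R_E = δ_0/δ_{EE} = 39563/876 = 45.16 kN.

R_E = 45.16 kN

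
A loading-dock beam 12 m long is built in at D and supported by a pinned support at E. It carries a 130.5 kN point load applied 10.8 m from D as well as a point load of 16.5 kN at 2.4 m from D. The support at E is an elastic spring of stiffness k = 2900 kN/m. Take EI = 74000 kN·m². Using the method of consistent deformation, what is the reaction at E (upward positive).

Release the roller at E. Primary structure: cantilever fixed at D.
Deflection at E on the released cantilever, summing each load's contribution:
  point load 130.5 at a = 10.8: Pa²(3L − a)/(6EI) = 63930/EI
  point load 16.5 at a = 2.4: Pa²(3L − a)/(6EI) = 532.2/EI
  δ_0 = 64463/EI
Flexibility coefficient — unit upward force at E: δ_{EE} = L³/(3EI) = 576/EI.
With EI = 74000 kN·m²: δ_0 = 0.87112 m and δ_{EE} = 0.007784 m/kN.
Compatibility — the spring shortens by R_E/k under the reaction it provides: δ_0 − R_E·δ_{EE} = R_E/k. With 1/k = 0.000345 m/kN, R_E = δ_0 / (δ_{EE} + 1/k) = 0.87112 / (0.007784 + 0.000345) = 107.2 kN.

R_E = 107.2 kN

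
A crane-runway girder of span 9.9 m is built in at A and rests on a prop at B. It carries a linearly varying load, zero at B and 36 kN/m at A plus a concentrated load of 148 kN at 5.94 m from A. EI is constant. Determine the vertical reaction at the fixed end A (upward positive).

Choose R_B as the redundant. The primary structure is the cantilever fixed at A.
Primary-structure tip deflection at B by superposition:
  triangular load, peak 36 at the fixed end: w₀L⁴/(30EI) = 11527/EI
  point load 148 at a = 5.94: Pa²(3L − a)/(6EI) = 20679/EI
  δ_0 = 32206/EI
Flexibility coefficient — unit upward force at B: δ_{BB} = L³/(3EI) = 323.4/EI.
The prop prevents deflection at B: R_B = δ_0/δ_{BB} = 32206/323.4 = 99.58 kN.
Vertical equilibrium: R_A = ΣP − R_B = 326.2 − 99.58 = 226.6 kN.

R_A = 226.6 kN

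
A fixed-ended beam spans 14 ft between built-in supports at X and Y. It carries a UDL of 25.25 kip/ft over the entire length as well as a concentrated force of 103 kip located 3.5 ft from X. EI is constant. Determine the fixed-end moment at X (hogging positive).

M_X = 615.2 kip·ft

Take the two fixed-end moments M_X, M_Y as redundants; the released structure is the simple span XY.
On the primary (simply-supported) span, the end slopes from the loading are:
  at X: UDL 25.25: wL³/(24EI) = 2887/EI
  at Y: UDL 25.25: wL³/(24EI) = 2887/EI
  at X: point load 103 at a = 3.5: Pab(L + b)/(6LEI) = 1104/EI
  at Y: point load 103 at a = 3.5: Pab(L + a)/(6LEI) = 788.6/EI
  θ_X0 = 3991/EI,  θ_Y0 = 3676/EI
Flexibility coefficients: a unit moment at one end gives L/(3EI) there and L/(6EI) at the far end, so f₁₁ = f₂₂ = 4.667/EI and f₁₂ = f₂₁ = 2.333/EI.
Compatibility — zero rotation at each built-in end:
  4.667 M_X + 2.333 M_Y = 3991
  2.333 M_X + 4.667 M_Y = 3676
Solving the pair gives M_X = 615.2 kip·ft and M_Y = 480 kip·ft (hogging).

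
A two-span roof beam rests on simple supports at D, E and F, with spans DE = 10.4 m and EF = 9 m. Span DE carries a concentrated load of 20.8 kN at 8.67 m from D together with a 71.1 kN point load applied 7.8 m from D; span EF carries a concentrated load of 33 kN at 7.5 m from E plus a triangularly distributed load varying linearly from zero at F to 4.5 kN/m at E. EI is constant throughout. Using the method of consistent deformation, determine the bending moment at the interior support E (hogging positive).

Take M_E as the redundant. Released structure: two simple spans DE and EF with a hinge at E.
End slopes at the hinge E, treating each span as simply supported:
  span DE: point load 20.8 at a = 8.67: Pab(L + a)/(6LEI) = 95.34/EI
  span DE: point load 71.1 at a = 7.8: Pab(L + a)/(6LEI) = 420.6/EI
  span EF: point load 33 at a = 7.5: Pab(L + b)/(6LEI) = 72.19/EI
  span EF: triangular load, peak 4.5: w₀L³/(45EI) = 72.9/EI
  relative rotation θ_0 = (515.9 + 145.1)/EI = 661/EI
A unit hogging moment at E produces rotation L₁/(3EI) + L₂/(3EI) = 6.467/EI.
Compatibility: M_E·(L₁+L₂)/(3EI) = θ_0, giving M_E = 102.2 kN·m (hogging).

M_E = 102.2 kN·m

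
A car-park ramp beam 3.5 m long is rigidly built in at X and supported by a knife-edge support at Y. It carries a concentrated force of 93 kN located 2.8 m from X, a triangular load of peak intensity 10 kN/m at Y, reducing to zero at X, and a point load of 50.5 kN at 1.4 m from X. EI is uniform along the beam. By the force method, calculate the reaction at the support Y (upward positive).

Choose R_Y as the redundant. The primary structure is the cantilever fixed at X.
Deflection at Y on the released cantilever, summing each load's contribution:
  point load 93 at a = 2.8: Pa²(3L − a)/(6EI) = 935.7/EI
  triangular load, peak 10 at the free end: 11w₀L⁴/(120EI) = 137.6/EI
  point load 50.5 at a = 1.4: Pa²(3L − a)/(6EI) = 150.1/EI
  δ_0 = 1223/EI
Tip deflection under a unit load at Y: L³/(3EI) = 14.29/EI.
The prop prevents deflection at Y: R_Y = δ_0/δ_{YY} = 1223/14.29 = 85.6 kN.

R_Y = 85.6 kN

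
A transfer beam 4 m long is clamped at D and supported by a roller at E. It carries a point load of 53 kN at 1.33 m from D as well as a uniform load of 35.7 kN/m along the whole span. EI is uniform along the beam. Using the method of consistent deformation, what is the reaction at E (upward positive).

Release the roller at E. Primary structure: cantilever fixed at D.
Downward deflection at the released point E due to the loads:
  point load 53 at a = 1.33: Pa²(3L − a)/(6EI) = 166.7/EI
  UDL 35.7: wL⁴/(8EI) = 1142/EI
  δ_0 = 1309/EI
Tip deflection under a unit load at E: L³/(3EI) = 21.33/EI.
Compatibility at E: δ_0 − R_E·δ_{EE} = 0, so R_E = 1309/21.33 = 61.37 kN.

R_E = 61.37 kN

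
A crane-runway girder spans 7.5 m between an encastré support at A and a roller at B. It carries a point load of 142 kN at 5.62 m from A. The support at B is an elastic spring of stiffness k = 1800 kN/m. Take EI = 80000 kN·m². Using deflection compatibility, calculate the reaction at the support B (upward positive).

R_B = 68.18 kN

Release the roller at B. Primary structure: cantilever fixed at A.
Deflection at B on the released cantilever, summing each load's contribution:
  point load 142 at a = 5.62: Pa²(3L − a)/(6EI) = 12618/EI
Flexibility coefficient — unit upward force at B: δ_{BB} = L³/(3EI) = 140.6/EI.
With EI = 80000 kN·m²: δ_0 = 0.15772 m and δ_{BB} = 0.001758 m/kN.
Compatibility — the spring shortens by R_B/k under the reaction it provides: δ_0 − R_B·δ_{BB} = R_B/k. With 1/k = 0.000556 m/kN, R_B = δ_0 / (δ_{BB} + 1/k) = 0.15772 / (0.001758 + 0.000556) = 68.18 kN.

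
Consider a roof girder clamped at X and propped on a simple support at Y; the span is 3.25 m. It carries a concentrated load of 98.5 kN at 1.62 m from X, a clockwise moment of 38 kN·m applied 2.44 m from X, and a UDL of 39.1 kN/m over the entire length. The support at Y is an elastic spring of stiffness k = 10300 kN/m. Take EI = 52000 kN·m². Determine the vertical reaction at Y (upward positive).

R_Y = 65.72 kN

Remove the prop at Y; the released (primary) structure is a cantilever built in at X.
Downward deflection at the released point Y due to the loads:
  point load 98.5 at a = 1.62: Pa²(3L − a)/(6EI) = 350.3/EI
  clockwise couple 38 at a = 2.44: M₀a(2L − a)/(2EI) = 188.2/EI
  UDL 39.1: wL⁴/(8EI) = 545.3/EI
  δ_0 = 1084/EI
Tip deflection under a unit load at Y: L³/(3EI) = 11.44/EI.
With EI = 52000 kN·m²: δ_0 = 0.020842 m and δ_{YY} = 0.00022 m/kN.
Compatibility — the spring shortens by R_Y/k under the reaction it provides: δ_0 − R_Y·δ_{YY} = R_Y/k. With 1/k = 0.000097 m/kN, R_Y = δ_0 / (δ_{YY} + 1/k) = 0.020842 / (0.00022 + 0.000097) = 65.72 kN.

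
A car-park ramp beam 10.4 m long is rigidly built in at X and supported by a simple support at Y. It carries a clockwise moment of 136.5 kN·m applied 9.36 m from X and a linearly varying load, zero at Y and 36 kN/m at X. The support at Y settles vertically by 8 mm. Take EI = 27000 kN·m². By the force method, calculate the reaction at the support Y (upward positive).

Remove the prop at Y; the released (primary) structure is a cantilever built in at X.
Downward deflection at the released point Y due to the loads:
  clockwise couple 136.5 at a = 9.36: M₀a(2L − a)/(2EI) = 7308/EI
  triangular load, peak 36 at the fixed end: w₀L⁴/(30EI) = 14038/EI
  δ_0 = 21346/EI
Flexibility coefficient — unit upward force at Y: δ_{YY} = L³/(3EI) = 375/EI.
With EI = 27000 kN·m²: δ_0 = 0.79061 m and δ_{YY} = 0.013887 m/kN.
Compatibility — the beam at Y must follow the support down by 0.008 m: δ_0 − R_Y·δ_{YY} = 0.008, so R_Y = (0.79061 − 0.008)/0.013887 = 56.35 kN.

R_Y = 56.35 kN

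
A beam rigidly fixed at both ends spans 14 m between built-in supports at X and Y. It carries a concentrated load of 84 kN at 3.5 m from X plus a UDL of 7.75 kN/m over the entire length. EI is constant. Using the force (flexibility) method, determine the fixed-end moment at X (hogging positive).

M_X = 292 kN·m

Take the two fixed-end moments M_X, M_Y as redundants; the released structure is the simple span XY.
On the primary (simply-supported) span, the end slopes from the loading are:
  at X: point load 84 at a = 3.5: Pab(L + b)/(6LEI) = 900.4/EI
  at Y: point load 84 at a = 3.5: Pab(L + a)/(6LEI) = 643.1/EI
  at X: UDL 7.75: wL³/(24EI) = 886.1/EI
  at Y: UDL 7.75: wL³/(24EI) = 886.1/EI
  θ_X0 = 1786/EI,  θ_Y0 = 1529/EI
Flexibility coefficients: a unit moment at one end gives L/(3EI) there and L/(6EI) at the far end, so f₁₁ = f₂₂ = 4.667/EI and f₁₂ = f₂₁ = 2.333/EI.
Compatibility — zero rotation at each built-in end:
  4.667 M_X + 2.333 M_Y = 1786
  2.333 M_X + 4.667 M_Y = 1529
Solving the pair gives M_X = 292 kN·m and M_Y = 181.7 kN·m (hogging).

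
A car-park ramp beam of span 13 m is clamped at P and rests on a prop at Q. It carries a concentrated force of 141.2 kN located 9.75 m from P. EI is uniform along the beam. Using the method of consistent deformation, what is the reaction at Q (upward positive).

R_Q = 89.35 kN

Choose R_Q as the redundant. The primary structure is the cantilever fixed at P.
Deflection at Q on the released cantilever, summing each load's contribution:
  point load 141.2 at a = 9.75: Pa²(3L − a)/(6EI) = 65436/EI
Flexibility coefficient — unit upward force at Q: δ_{QQ} = L³/(3EI) = 732.3/EI.
The prop prevents deflection at Q: R_Q = δ_0/δ_{QQ} = 65436/732.3 = 89.35 kN.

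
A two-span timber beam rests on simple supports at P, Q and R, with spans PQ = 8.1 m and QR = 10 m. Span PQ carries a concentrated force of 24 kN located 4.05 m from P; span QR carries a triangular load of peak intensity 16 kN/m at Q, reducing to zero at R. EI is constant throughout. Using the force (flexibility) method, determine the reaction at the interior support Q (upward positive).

Take M_Q as the redundant. Released structure: two simple spans PQ and QR with a hinge at Q.
Discontinuity in slope at Q on the released structure — sum the simple-span end rotations:
  span PQ: point load 24 at a = 4.05: Pab(L + a)/(6LEI) = 98.42/EI
  span QR: triangular load, peak 16: w₀L³/(45EI) = 355.6/EI
  relative rotation θ_0 = (98.42 + 355.6)/EI = 454/EI
A unit hogging moment at Q produces rotation L₁/(3EI) + L₂/(3EI) = 6.033/EI.
Slope continuity at Q: θ_0 = M_Q·6.033/EI, so M_Q = 454/6.033 = 75.24 kN·m (hogging).
Span PQ, ΣM about P with M_Q applied at Q: R_Q^{PQ}·8.1 = 97.2 + 75.24, so R_Q^{PQ} = 21.29 kN and R_P = 24 − 21.29 = 2.711 kN.
Span QR, ΣM about R: R_Q^{QR}·10 = 533.3 + 75.24, so R_Q^{QR} = 60.86 kN and R_R = 80 − 60.86 = 19.14 kN.
R_Q = 21.29 + 60.86 = 82.15 kN.

R_Q = 82.15 kN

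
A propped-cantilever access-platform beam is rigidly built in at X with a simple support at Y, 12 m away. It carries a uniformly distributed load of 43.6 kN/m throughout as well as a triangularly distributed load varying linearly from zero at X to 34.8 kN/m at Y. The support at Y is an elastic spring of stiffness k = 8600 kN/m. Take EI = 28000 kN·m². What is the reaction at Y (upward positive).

Choose R_Y as the redundant. The primary structure is the cantilever fixed at X.
Downward deflection at the released point Y due to the loads:
  UDL 43.6: wL⁴/(8EI) = 113011/EI
  triangular load, peak 34.8 at the free end: 11w₀L⁴/(120EI) = 66148/EI
  δ_0 = 179159/EI
Tip deflection under a unit load at Y: L³/(3EI) = 576/EI.
With EI = 28000 kN·m²: δ_0 = 6.3985 m and δ_{YY} = 0.020571 m/kN.
Compatibility — the spring shortens by R_Y/k under the reaction it provides: δ_0 − R_Y·δ_{YY} = R_Y/k. With 1/k = 0.000116 m/kN, R_Y = δ_0 / (δ_{YY} + 1/k) = 6.3985 / (0.020571 + 0.000116) = 309.3 kN.

R_Y = 309.3 kN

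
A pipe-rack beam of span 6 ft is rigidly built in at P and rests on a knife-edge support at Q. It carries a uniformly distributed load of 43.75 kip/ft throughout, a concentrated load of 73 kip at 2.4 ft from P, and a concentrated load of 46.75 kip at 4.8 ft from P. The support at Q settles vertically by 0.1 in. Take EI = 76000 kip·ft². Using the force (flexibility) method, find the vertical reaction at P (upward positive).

R_P = 244.5 kip

Take the reaction at Q as the redundant and release it; the primary structure is a cantilever fixed at P.
Free-end deflection of the primary structure under the applied loading (downward +):
  UDL 43.75: wL⁴/(8EI) = 7088/EI
  point load 73 at a = 2.4: Pa²(3L − a)/(6EI) = 1093/EI
  point load 46.75 at a = 4.8: Pa²(3L − a)/(6EI) = 2370/EI
  δ_0 = 10550/EI
Flexibility coefficient — unit upward force at Q: δ_{QQ} = L³/(3EI) = 72/EI.
With EI = 76000 kip·ft²: δ_0 = 0.13882 ft and δ_{QQ} = 0.000947 ft/kip.
Compatibility — the beam at Q must follow the support down by 0.008333 ft: δ_0 − R_Q·δ_{QQ} = 0.008333, so R_Q = (0.13882 − 0.008333)/0.000947 = 137.7 kip.
Vertical equilibrium: R_P = ΣP − R_Q = 382.2 − 137.7 = 244.5 kip.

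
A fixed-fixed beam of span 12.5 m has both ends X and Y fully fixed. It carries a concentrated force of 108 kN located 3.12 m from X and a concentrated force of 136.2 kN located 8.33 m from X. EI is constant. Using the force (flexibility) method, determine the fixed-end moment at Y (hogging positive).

Take the two fixed-end moments M_X, M_Y as redundants; the released structure is the simple span XY.
On the primary (simply-supported) span, the end slopes from the loading are:
  at X: point load 108 at a = 3.12: Pab(L + b)/(6LEI) = 922.1/EI
  at Y: point load 108 at a = 3.12: Pab(L + a)/(6LEI) = 658.3/EI
  at X: point load 136.2 at a = 8.33: Pab(L + b)/(6LEI) = 1052/EI
  at Y: point load 136.2 at a = 8.33: Pab(L + a)/(6LEI) = 1314/EI
  θ_X0 = 1974/EI,  θ_Y0 = 1972/EI
Flexibility coefficients: a unit moment at one end gives L/(3EI) there and L/(6EI) at the far end, so f₁₁ = f₂₂ = 4.167/EI and f₁₂ = f₂₁ = 2.083/EI.
Compatibility — zero rotation at each built-in end:
  4.167 M_X + 2.083 M_Y = 1974
  2.083 M_X + 4.167 M_Y = 1972
Solving the pair gives M_X = 316 kN·m and M_Y = 315.3 kN·m (hogging).

M_Y = 315.3 kN·m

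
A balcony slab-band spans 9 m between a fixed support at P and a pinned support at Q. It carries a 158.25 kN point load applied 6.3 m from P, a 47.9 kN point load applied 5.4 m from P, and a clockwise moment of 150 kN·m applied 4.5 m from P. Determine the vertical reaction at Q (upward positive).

R_Q = 128.6 kN

Remove the prop at Q; the released (primary) structure is a cantilever built in at P.
Primary-structure tip deflection at Q by superposition:
  point load 158.25 at a = 6.3: Pa²(3L − a)/(6EI) = 21669/EI
  point load 47.9 at a = 5.4: Pa²(3L − a)/(6EI) = 5028/EI
  clockwise couple 150 at a = 4.5: M₀a(2L − a)/(2EI) = 4556/EI
  δ_0 = 31254/EI
Flexibility coefficient — unit upward force at Q: δ_{QQ} = L³/(3EI) = 243/EI.
Compatibility at Q: δ_0 − R_Q·δ_{QQ} = 0, so R_Q = 31254/243 = 128.6 kN.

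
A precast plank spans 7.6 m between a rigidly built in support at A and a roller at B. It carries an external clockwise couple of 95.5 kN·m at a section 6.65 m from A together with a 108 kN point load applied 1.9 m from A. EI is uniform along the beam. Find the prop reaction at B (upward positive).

R_B = 27.84 kN

Release the roller at B. Primary structure: cantilever fixed at A.
Primary-structure tip deflection at B by superposition:
  clockwise couple 95.5 at a = 6.65: M₀a(2L − a)/(2EI) = 2715/EI
  point load 108 at a = 1.9: Pa²(3L − a)/(6EI) = 1358/EI
  δ_0 = 4073/EI
Tip deflection under a unit load at B: L³/(3EI) = 146.3/EI.
Compatibility at B: δ_0 − R_B·δ_{BB} = 0, so R_B = 4073/146.3 = 27.84 kN.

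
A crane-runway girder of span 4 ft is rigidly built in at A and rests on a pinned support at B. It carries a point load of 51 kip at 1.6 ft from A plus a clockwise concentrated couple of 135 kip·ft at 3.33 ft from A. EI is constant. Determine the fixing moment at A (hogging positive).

Remove the prop at B; the released (primary) structure is a cantilever built in at A.
Deflection at B on the released cantilever, summing each load's contribution:
  point load 51 at a = 1.6: Pa²(3L − a)/(6EI) = 226.3/EI
  clockwise couple 135 at a = 3.33: M₀a(2L − a)/(2EI) = 1050/EI
  δ_0 = 1276/EI
Tip deflection under a unit load at B: L³/(3EI) = 21.33/EI.
The prop prevents deflection at B: R_B = δ_0/δ_{BB} = 1276/21.33 = 59.81 kip.
Moment equilibrium about A: M_A = Σ(load moments about A) − R_B·L = 216.6 − 59.81×4 = -22.65 kip·ft.

M_A = -22.65 kip·ft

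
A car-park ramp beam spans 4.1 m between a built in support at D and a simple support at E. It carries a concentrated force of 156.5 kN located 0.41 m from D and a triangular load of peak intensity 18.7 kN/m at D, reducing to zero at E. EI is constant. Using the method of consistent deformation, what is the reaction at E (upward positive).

R_E = 9.936 kN

Choose R_E as the redundant. The primary structure is the cantilever fixed at D.
Deflection at E on the released cantilever, summing each load's contribution:
  point load 156.5 at a = 0.41: Pa²(3L − a)/(6EI) = 52.13/EI
  triangular load, peak 18.7 at the fixed end: w₀L⁴/(30EI) = 176.1/EI
  δ_0 = 228.3/EI
Flexibility coefficient — unit upward force at E: δ_{EE} = L³/(3EI) = 22.97/EI.
The prop prevents deflection at E: R_E = δ_0/δ_{EE} = 228.3/22.97 = 9.936 kN.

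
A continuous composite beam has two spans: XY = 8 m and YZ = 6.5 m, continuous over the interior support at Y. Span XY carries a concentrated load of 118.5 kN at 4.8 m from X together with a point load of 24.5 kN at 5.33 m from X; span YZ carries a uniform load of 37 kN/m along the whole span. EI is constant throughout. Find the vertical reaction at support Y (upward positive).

R_Y = 265.7 kN

Release continuity at Y by inserting a hinge; the redundant is the internal moment M_Y. The primary structure is two simply-supported spans XY and YZ.
Rotations at Y on the released spans (each span's end-slope, ×1/EI):
  span XY: point load 118.5 at a = 4.8: Pab(L + a)/(6LEI) = 485.4/EI
  span XY: point load 24.5 at a = 5.33: Pab(L + a)/(6LEI) = 96.83/EI
  span YZ: UDL 37: wL³/(24EI) = 423.4/EI
  relative rotation θ_0 = (582.2 + 423.4)/EI = 1006/EI
A unit hogging moment at Y produces rotation L₁/(3EI) + L₂/(3EI) = 4.833/EI.
Compatibility: M_Y·(L₁+L₂)/(3EI) = θ_0, giving M_Y = 208.1 kN·m (hogging).
Span XY, ΣM about X with M_Y applied at Y: R_Y^{XY}·8 = 699.4 + 208.1, so R_Y^{XY} = 113.4 kN and R_X = 143 − 113.4 = 29.57 kN.
Span YZ, ΣM about Z: R_Y^{YZ}·6.5 = 781.6 + 208.1, so R_Y^{YZ} = 152.3 kN and R_Z = 240.5 − 152.3 = 88.24 kN.
R_Y = 113.4 + 152.3 = 265.7 kN.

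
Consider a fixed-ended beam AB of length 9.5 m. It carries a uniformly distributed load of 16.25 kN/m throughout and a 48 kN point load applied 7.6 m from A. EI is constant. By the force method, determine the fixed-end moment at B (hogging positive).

M_B = 180.6 kN·m

Release both end moments; the primary structure is a simply-supported span AB with redundants M_A and M_B.
Simple-span end rotations at A and B under the given loads:
  at A: UDL 16.25: wL³/(24EI) = 580.5/EI
  at B: UDL 16.25: wL³/(24EI) = 580.5/EI
  at A: point load 48 at a = 7.6: Pab(L + b)/(6LEI) = 138.6/EI
  at B: point load 48 at a = 7.6: Pab(L + a)/(6LEI) = 207.9/EI
  θ_A0 = 719.1/EI,  θ_B0 = 788.5/EI
Flexibility coefficients: a unit moment at one end gives L/(3EI) there and L/(6EI) at the far end, so f₁₁ = f₂₂ = 3.167/EI and f₁₂ = f₂₁ = 1.583/EI.
Compatibility — zero rotation at each built-in end:
  3.167 M_A + 1.583 M_B = 719.1
  1.583 M_A + 3.167 M_B = 788.5
Solving the pair gives M_A = 136.8 kN·m and M_B = 180.6 kN·m (hogging).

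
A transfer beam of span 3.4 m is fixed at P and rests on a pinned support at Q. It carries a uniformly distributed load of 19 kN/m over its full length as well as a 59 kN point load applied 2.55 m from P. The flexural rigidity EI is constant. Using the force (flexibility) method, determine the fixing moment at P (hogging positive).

M_P = 50.96 kN·m

Take the reaction at Q as the redundant and release it; the primary structure is a cantilever fixed at P.
Deflection at Q on the released cantilever, summing each load's contribution:
  UDL 19: wL⁴/(8EI) = 317.4/EI
  point load 59 at a = 2.55: Pa²(3L − a)/(6EI) = 489.2/EI
  δ_0 = 806.5/EI
Flexibility coefficient — unit upward force at Q: δ_{QQ} = L³/(3EI) = 13.1/EI.
The prop prevents deflection at Q: R_Q = δ_0/δ_{QQ} = 806.5/13.1 = 61.56 kN.
Moment equilibrium about P: M_P = Σ(load moments about P) − R_Q·L = 260.3 − 61.56×3.4 = 50.96 kN·m.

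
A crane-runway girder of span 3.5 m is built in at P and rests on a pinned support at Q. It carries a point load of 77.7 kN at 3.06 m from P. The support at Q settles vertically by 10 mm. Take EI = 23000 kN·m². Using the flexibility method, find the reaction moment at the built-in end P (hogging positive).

Choose R_Q as the redundant. The primary structure is the cantilever fixed at P.
Downward deflection at the released point Q due to the loads:
  point load 77.7 at a = 3.06: Pa²(3L − a)/(6EI) = 902.2/EI
Tip deflection under a unit load at Q: L³/(3EI) = 14.29/EI.
With EI = 23000 kN·m²: δ_0 = 0.039225 m and δ_{QQ} = 0.000621 m/kN.
Compatibility — the beam at Q must follow the support down by 0.01 m: δ_0 − R_Q·δ_{QQ} = 0.01, so R_Q = (0.039225 − 0.01)/0.000621 = 47.03 kN.
Moment equilibrium about P: M_P = Σ(load moments about P) − R_Q·L = 237.8 − 47.03×3.5 = 73.15 kN·m.

M_P = 73.15 kN·m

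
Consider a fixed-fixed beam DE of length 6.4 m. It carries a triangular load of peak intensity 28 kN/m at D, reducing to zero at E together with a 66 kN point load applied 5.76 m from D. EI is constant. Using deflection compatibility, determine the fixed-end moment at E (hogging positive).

Take the two fixed-end moments M_D, M_E as redundants; the released structure is the simple span DE.
On the primary (simply-supported) span, the end slopes from the loading are:
  at D: triangular load, peak 28: w₀L³/(45EI) = 163.1/EI
  at E: triangular load, peak 28: 7w₀L³/(360EI) = 142.7/EI
  at D: point load 66 at a = 5.76: Pab(L + b)/(6LEI) = 44.61/EI
  at E: point load 66 at a = 5.76: Pab(L + a)/(6LEI) = 77.05/EI
  θ_D0 = 207.7/EI,  θ_E0 = 219.8/EI
Flexibility coefficients: a unit moment at one end gives L/(3EI) there and L/(6EI) at the far end, so f₁₁ = f₂₂ = 2.133/EI and f₁₂ = f₂₁ = 1.067/EI.
Compatibility — zero rotation at each built-in end:
  2.133 M_D + 1.067 M_E = 207.7
  1.067 M_D + 2.133 M_E = 219.8
Solving the pair gives M_D = 61.15 kN·m and M_E = 72.44 kN·m (hogging).

M_E = 72.44 kN·m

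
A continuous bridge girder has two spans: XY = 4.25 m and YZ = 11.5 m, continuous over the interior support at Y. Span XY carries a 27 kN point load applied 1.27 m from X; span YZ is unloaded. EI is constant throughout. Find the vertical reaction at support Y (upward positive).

R_Y = 9.426 kN

Insert a hinge at Y; M_Y is the redundant, and each span becomes simply supported.
End slopes at the hinge Y, treating each span as simply supported:
  span XY: point load 27 at a = 1.27: Pab(L + a)/(6LEI) = 22.12/EI
  relative rotation θ_0 = (22.12 + 0)/EI = 22.12/EI
A unit hogging moment at Y produces rotation L₁/(3EI) + L₂/(3EI) = 5.25/EI.
Compatibility: M_Y·(L₁+L₂)/(3EI) = θ_0, giving M_Y = 4.213 kN·m (hogging).
Span XY, ΣM about X with M_Y applied at Y: R_Y^{XY}·4.25 = 34.29 + 4.213, so R_Y^{XY} = 9.06 kN and R_X = 27 − 9.06 = 17.94 kN.
Span YZ, ΣM about Z: R_Y^{YZ}·11.5 = 0 + 4.213, so R_Y^{YZ} = 0.3664 kN and R_Z = 0 − 0.3664 = -0.3664 kN.
R_Y = 9.06 + 0.3664 = 9.426 kN.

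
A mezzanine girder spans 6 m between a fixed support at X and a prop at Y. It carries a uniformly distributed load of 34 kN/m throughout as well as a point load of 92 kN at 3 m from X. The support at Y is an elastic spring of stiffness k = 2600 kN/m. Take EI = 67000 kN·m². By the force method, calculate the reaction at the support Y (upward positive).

R_Y = 77.51 kN

Remove the prop at Y; the released (primary) structure is a cantilever built in at X.
Free-end deflection of the primary structure under the applied loading (downward +):
  UDL 34: wL⁴/(8EI) = 5508/EI
  point load 92 at a = 3: Pa²(3L − a)/(6EI) = 2070/EI
  δ_0 = 7578/EI
Flexibility coefficient — unit upward force at Y: δ_{YY} = L³/(3EI) = 72/EI.
With EI = 67000 kN·m²: δ_0 = 0.1131 m and δ_{YY} = 0.001075 m/kN.
Compatibility — the spring shortens by R_Y/k under the reaction it provides: δ_0 − R_Y·δ_{YY} = R_Y/k. With 1/k = 0.000385 m/kN, R_Y = δ_0 / (δ_{YY} + 1/k) = 0.1131 / (0.001075 + 0.000385) = 77.51 kN.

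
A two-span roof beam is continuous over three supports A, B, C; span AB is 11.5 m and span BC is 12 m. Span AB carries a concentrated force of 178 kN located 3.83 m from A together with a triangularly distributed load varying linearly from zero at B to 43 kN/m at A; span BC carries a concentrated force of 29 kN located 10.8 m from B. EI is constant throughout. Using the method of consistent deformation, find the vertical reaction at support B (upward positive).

R_B = 199 kN

Release continuity at B by inserting a hinge; the redundant is the internal moment M_B. The primary structure is two simply-supported spans AB and BC.
Rotations at B on the released spans (each span's end-slope, ×1/EI):
  span AB: point load 178 at a = 3.83: Pab(L + a)/(6LEI) = 1162/EI
  span AB: triangular load, peak 43: 7w₀L³/(360EI) = 1272/EI
  span BC: point load 29 at a = 10.8: Pab(L + b)/(6LEI) = 68.9/EI
  relative rotation θ_0 = (2433 + 68.9)/EI = 2502/EI
A unit hogging moment at B produces rotation L₁/(3EI) + L₂/(3EI) = 7.833/EI.
Compatibility: M_B·(L₁+L₂)/(3EI) = θ_0, giving M_B = 319.4 kN·m (hogging).
Span AB, ΣM about A with M_B applied at B: R_B^{AB}·11.5 = 1630 + 319.4, so R_B^{AB} = 169.5 kN and R_A = 425.2 − 169.5 = 255.8 kN.
Span BC, ΣM about C: R_B^{BC}·12 = 34.8 + 319.4, so R_B^{BC} = 29.52 kN and R_C = 29 − 29.52 = -0.5198 kN.
R_B = 169.5 + 29.52 = 199 kN.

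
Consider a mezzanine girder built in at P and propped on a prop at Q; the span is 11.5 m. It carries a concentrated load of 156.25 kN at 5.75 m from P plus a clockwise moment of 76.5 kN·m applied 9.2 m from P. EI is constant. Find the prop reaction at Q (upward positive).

R_Q = 58.41 kN

Release the roller at Q. Primary structure: cantilever fixed at P.
Deflection at Q on the released cantilever, summing each load's contribution:
  point load 156.25 at a = 5.75: Pa²(3L − a)/(6EI) = 24754/EI
  clockwise couple 76.5 at a = 9.2: M₀a(2L − a)/(2EI) = 4856/EI
  δ_0 = 29610/EI
Tip deflection under a unit load at Q: L³/(3EI) = 507/EI.
Compatibility at Q: δ_0 − R_Q·δ_{QQ} = 0, so R_Q = 29610/507 = 58.41 kN.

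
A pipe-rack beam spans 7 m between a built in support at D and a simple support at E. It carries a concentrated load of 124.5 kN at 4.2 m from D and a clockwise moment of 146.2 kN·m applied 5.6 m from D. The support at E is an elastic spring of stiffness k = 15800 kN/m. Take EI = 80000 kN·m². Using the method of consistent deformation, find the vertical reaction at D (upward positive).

R_D = 44.2 kN

Take the reaction at E as the redundant and release it; the primary structure is a cantilever fixed at D.
Free-end deflection of the primary structure under the applied loading (downward +):
  point load 124.5 at a = 4.2: Pa²(3L − a)/(6EI) = 6149/EI
  clockwise couple 146.2 at a = 5.6: M₀a(2L − a)/(2EI) = 3439/EI
  δ_0 = 9588/EI
Tip deflection under a unit load at E: L³/(3EI) = 114.3/EI.
With EI = 80000 kN·m²: δ_0 = 0.11985 m and δ_{EE} = 0.001429 m/kN.
Compatibility — the spring shortens by R_E/k under the reaction it provides: δ_0 − R_E·δ_{EE} = R_E/k. With 1/k = 0.000063 m/kN, R_E = δ_0 / (δ_{EE} + 1/k) = 0.11985 / (0.001429 + 0.000063) = 80.3 kN.
Vertical equilibrium: R_D = ΣP − R_E = 124.5 − 80.3 = 44.2 kN.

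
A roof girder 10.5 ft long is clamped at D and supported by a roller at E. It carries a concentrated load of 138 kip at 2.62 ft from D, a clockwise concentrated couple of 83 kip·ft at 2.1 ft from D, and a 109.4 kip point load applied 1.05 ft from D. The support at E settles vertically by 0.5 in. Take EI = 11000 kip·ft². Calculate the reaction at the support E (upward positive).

Remove the prop at E; the released (primary) structure is a cantilever built in at D.
Free-end deflection of the primary structure under the applied loading (downward +):
  point load 138 at a = 2.62: Pa²(3L − a)/(6EI) = 4560/EI
  clockwise couple 83 at a = 2.1: M₀a(2L − a)/(2EI) = 1647/EI
  point load 109.4 at a = 1.05: Pa²(3L − a)/(6EI) = 612.1/EI
  δ_0 = 6819/EI
Tip deflection under a unit load at E: L³/(3EI) = 385.9/EI.
With EI = 11000 kip·ft²: δ_0 = 0.6199 ft and δ_{EE} = 0.03508 ft/kip.
Compatibility — the beam at E must follow the support down by 0.04167 ft: δ_0 − R_E·δ_{EE} = 0.04167, so R_E = (0.6199 − 0.04167)/0.03508 = 16.48 kip.

R_E = 16.48 kip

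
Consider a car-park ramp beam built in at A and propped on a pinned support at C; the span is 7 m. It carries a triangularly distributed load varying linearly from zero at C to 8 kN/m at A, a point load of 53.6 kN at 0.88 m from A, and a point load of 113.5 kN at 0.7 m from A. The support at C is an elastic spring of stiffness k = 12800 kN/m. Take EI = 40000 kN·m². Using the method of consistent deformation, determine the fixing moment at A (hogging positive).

Remove the prop at C; the released (primary) structure is a cantilever built in at A.
Deflection at C on the released cantilever, summing each load's contribution:
  triangular load, peak 8 at the fixed end: w₀L⁴/(30EI) = 640.3/EI
  point load 53.6 at a = 0.88: Pa²(3L − a)/(6EI) = 139.2/EI
  point load 113.5 at a = 0.7: Pa²(3L − a)/(6EI) = 188.2/EI
  δ_0 = 967.6/EI
Tip deflection under a unit load at C: L³/(3EI) = 114.3/EI.
With EI = 40000 kN·m²: δ_0 = 0.024191 m and δ_{CC} = 0.002858 m/kN.
Compatibility — the spring shortens by R_C/k under the reaction it provides: δ_0 − R_C·δ_{CC} = R_C/k. With 1/k = 0.000078 m/kN, R_C = δ_0 / (δ_{CC} + 1/k) = 0.024191 / (0.002858 + 0.000078) = 8.238 kN.
Moment equilibrium about A: M_A = Σ(load moments about A) − R_C·L = 192 − 8.238×7 = 134.3 kN·m.

M_A = 134.3 kN·m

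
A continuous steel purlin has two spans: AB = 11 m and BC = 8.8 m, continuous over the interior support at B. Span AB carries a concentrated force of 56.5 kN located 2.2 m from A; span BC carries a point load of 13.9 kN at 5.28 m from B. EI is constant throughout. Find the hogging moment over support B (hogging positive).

Release continuity at B by inserting a hinge; the redundant is the internal moment M_B. The primary structure is two simply-supported spans AB and BC.
Discontinuity in slope at B on the released structure — sum the simple-span end rotations:
  span AB: point load 56.5 at a = 2.2: Pab(L + a)/(6LEI) = 218.8/EI
  span BC: point load 13.9 at a = 5.28: Pab(L + b)/(6LEI) = 60.28/EI
  relative rotation θ_0 = (218.8 + 60.28)/EI = 279/EI
A unit hogging moment at B produces rotation L₁/(3EI) + L₂/(3EI) = 6.6/EI.
Compatibility: M_B·(L₁+L₂)/(3EI) = θ_0, giving M_B = 42.28 kN·m (hogging).

M_B = 42.28 kN·m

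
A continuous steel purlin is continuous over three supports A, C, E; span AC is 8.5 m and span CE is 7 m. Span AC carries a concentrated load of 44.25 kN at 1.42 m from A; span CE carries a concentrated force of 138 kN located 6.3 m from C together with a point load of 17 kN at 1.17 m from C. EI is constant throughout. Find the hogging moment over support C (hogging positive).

Take M_C as the redundant. Released structure: two simple spans AC and CE with a hinge at C.
Rotations at C on the released spans (each span's end-slope, ×1/EI):
  span AC: point load 44.25 at a = 1.42: Pab(L + a)/(6LEI) = 86.53/EI
  span CE: point load 138 at a = 6.3: Pab(L + b)/(6LEI) = 111.6/EI
  span CE: point load 17 at a = 1.17: Pab(L + b)/(6LEI) = 35.42/EI
  relative rotation θ_0 = (86.53 + 147)/EI = 233.5/EI
A unit hogging moment at C produces rotation L₁/(3EI) + L₂/(3EI) = 5.167/EI.
Compatibility: M_C·(L₁+L₂)/(3EI) = θ_0, giving M_C = 45.2 kN·m (hogging).

M_C = 45.2 kN·m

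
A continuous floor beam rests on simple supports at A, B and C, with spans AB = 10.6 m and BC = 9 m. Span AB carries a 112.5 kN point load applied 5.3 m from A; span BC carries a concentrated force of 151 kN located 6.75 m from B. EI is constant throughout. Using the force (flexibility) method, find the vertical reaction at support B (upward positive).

R_B = 133.9 kN

Take M_B as the redundant. Released structure: two simple spans AB and BC with a hinge at B.
End slopes at the hinge B, treating each span as simply supported:
  span AB: point load 112.5 at a = 5.3: Pab(L + a)/(6LEI) = 790/EI
  span BC: point load 151 at a = 6.75: Pab(L + b)/(6LEI) = 477.8/EI
  relative rotation θ_0 = (790 + 477.8)/EI = 1268/EI
A unit hogging moment at B produces rotation L₁/(3EI) + L₂/(3EI) = 6.533/EI.
Slope continuity at B: θ_0 = M_B·6.533/EI, so M_B = 1268/6.533 = 194.1 kN·m (hogging).
Span AB, ΣM about A with M_B applied at B: R_B^{AB}·10.6 = 596.2 + 194.1, so R_B^{AB} = 74.56 kN and R_A = 112.5 − 74.56 = 37.94 kN.
Span BC, ΣM about C: R_B^{BC}·9 = 339.8 + 194.1, so R_B^{BC} = 59.31 kN and R_C = 151 − 59.31 = 91.69 kN.
R_B = 74.56 + 59.31 = 133.9 kN.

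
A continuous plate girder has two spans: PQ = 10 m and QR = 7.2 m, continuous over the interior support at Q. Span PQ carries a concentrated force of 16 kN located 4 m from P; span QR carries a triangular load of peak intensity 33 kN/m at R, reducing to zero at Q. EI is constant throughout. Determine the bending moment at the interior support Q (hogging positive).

M_Q = 57.4 kN·m

Insert a hinge at Q; M_Q is the redundant, and each span becomes simply supported.
Rotations at Q on the released spans (each span's end-slope, ×1/EI):
  span PQ: point load 16 at a = 4: Pab(L + a)/(6LEI) = 89.6/EI
  span QR: triangular load, peak 33: 7w₀L³/(360EI) = 239.5/EI
  relative rotation θ_0 = (89.6 + 239.5)/EI = 329.1/EI
A unit hogging moment at Q produces rotation L₁/(3EI) + L₂/(3EI) = 5.733/EI.
Compatibility: M_Q·(L₁+L₂)/(3EI) = θ_0, giving M_Q = 57.4 kN·m (hogging).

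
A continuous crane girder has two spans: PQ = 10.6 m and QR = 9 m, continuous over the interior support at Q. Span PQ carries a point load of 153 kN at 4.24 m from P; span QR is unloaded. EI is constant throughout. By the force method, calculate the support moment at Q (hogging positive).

M_Q = 147.4 kN·m

Release continuity at Q by inserting a hinge; the redundant is the internal moment M_Q. The primary structure is two simply-supported spans PQ and QR.
Rotations at Q on the released spans (each span's end-slope, ×1/EI):
  span PQ: point load 153 at a = 4.24: Pab(L + a)/(6LEI) = 962.7/EI
  relative rotation θ_0 = (962.7 + 0)/EI = 962.7/EI
A unit hogging moment at Q produces rotation L₁/(3EI) + L₂/(3EI) = 6.533/EI.
Slope continuity at Q: θ_0 = M_Q·6.533/EI, so M_Q = 962.7/6.533 = 147.4 kN·m (hogging).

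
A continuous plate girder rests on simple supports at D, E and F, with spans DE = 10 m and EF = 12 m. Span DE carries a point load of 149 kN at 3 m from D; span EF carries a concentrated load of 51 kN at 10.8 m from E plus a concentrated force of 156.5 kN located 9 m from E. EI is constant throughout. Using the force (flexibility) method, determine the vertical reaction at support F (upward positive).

Take M_E as the redundant. Released structure: two simple spans DE and EF with a hinge at E.
Rotations at E on the released spans (each span's end-slope, ×1/EI):
  span DE: point load 149 at a = 3: Pab(L + a)/(6LEI) = 678/EI
  span EF: point load 51 at a = 10.8: Pab(L + b)/(6LEI) = 121.2/EI
  span EF: point load 156.5 at a = 9: Pab(L + b)/(6LEI) = 880.3/EI
  relative rotation θ_0 = (678 + 1001)/EI = 1679/EI
A unit hogging moment at E produces rotation L₁/(3EI) + L₂/(3EI) = 7.333/EI.
Slope continuity at E: θ_0 = M_E·7.333/EI, so M_E = 1679/7.333 = 229 kN·m (hogging).
Span EF, ΣM about F: R_E^{EF}·12 = 530.7 + 229, so R_E^{EF} = 63.31 kN and R_F = 207.5 − 63.31 = 144.2 kN.

R_F = 144.2 kN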